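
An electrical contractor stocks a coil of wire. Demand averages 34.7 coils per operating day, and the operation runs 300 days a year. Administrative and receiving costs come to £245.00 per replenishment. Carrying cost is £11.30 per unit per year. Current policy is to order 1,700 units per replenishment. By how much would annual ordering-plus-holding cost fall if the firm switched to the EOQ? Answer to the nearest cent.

Extra cost ≈ £3,513.15 per year

Annual demand D = 34.7 × 300 = 10,410.
EOQ = √(2DS/H) = √(2 × 10,410 × 245 / 11.3) ≈ 671.87.
Cost at Q* = (D/Q*)S + (Q*/2)H = √(2DSH) ≈ £7,592.11.
Cost at Q = 1,700: (10,410/1,700)×245 + (1,700/2)×11.3 = £1,500.26 + £9,605.00 = £11,105.26.
Excess = £11,105.26 − £7,592.11 = £3,513.15.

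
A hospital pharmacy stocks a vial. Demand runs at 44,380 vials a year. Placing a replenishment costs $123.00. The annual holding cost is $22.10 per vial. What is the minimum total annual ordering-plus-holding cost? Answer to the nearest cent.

EOQ = √(2DS/H) = √(2 × 44,380 × 123 / 22.1) ≈ 702.85.
At the optimum the two cost components are equal, so total cost = 2·(Q*/2)H = Q*·H.
Minimum total = √(2DSH) = √(2 × 44,380 × 123 × 22.1) ≈ 15533.071.

TC* ≈ $15,533.07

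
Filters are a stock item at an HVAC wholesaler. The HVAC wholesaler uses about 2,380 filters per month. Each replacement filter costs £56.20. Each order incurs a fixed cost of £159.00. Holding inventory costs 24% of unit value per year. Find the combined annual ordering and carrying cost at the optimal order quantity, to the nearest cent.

TC* ≈ £11,067.93

Annual demand D = 2,380 × 12 = 28,560.
Holding cost H = 0.24 × £56.20 = £13.4880 per unit per year.
EOQ = √(2DS/H) = √(2 × 28,560 × 159 / 13.488) ≈ 820.58.
At Q*, ordering cost (D/Q*)S equals holding cost (Q*/2)H, each = √(DSH/2).
Minimum total = √(2DSH) = √(2 × 28,560 × 159 × 13.488) ≈ 11067.931.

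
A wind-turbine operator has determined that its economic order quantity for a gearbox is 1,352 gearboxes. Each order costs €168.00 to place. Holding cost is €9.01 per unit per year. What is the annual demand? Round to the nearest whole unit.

Invert the EOQ relation Q*² = 2DS/H.
From Q* = √(2DS/H): D = Q*²H / (2S) = 1,352² × 9.01 / (2 × 168) = 49016.116.

D ≈ 49,016 gearboxes per year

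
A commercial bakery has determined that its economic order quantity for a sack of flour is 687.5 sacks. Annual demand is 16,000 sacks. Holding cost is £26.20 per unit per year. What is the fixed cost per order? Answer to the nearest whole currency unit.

S ≈ £387

Invert the EOQ relation Q*² = 2DS/H.
From Q* = √(2DS/H): S = Q*²H / (2D) = 687.5² × 26.2 / (2 × 16,000) = 386.9873.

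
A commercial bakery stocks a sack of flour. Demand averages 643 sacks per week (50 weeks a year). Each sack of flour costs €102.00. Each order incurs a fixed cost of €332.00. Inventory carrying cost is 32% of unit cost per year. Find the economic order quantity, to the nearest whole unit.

Q* ≈ 809 sacks

Annual demand D = 643 × 50 = 32,150.
Holding cost H = 0.32 × €102.00 = €32.6400 per unit per year.
EOQ = √(2DS / H) = √(2 × 32,150 × 332 / 32.64).
= √(21,347,600 / 32.64) = √654,031.8627 ≈ 808.722.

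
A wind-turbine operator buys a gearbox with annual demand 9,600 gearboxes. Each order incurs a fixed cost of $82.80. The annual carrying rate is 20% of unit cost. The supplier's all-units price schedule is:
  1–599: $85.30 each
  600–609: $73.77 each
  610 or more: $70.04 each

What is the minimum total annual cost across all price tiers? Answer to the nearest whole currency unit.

TC* ≈ $677,960

Holding cost per unit per year at price C is H = 0.20·C.
Evaluate total cost at each tier's feasible EOQ or, if the EOQ is below the tier, at the tier's minimum quantity.
EOQ at $85.30 = 305.3 (feasible in tier 1): TC = 9,600×$85.30 + (9,600/305.3)×82.8 + (305.3/2)×0.20×$85.30 = $824,087.81.
EOQ at $73.77 = 328.3 < 600, so use break Q=600: TC = 9,600×$73.77 + (9,600/600.0)×82.8 + (600.0/2)×0.20×$73.77 = $713,943.00.
EOQ at $70.04 = 336.9 < 610, so use break Q=610: TC = 9,600×$70.04 + (9,600/610.0)×82.8 + (610.0/2)×0.20×$70.04 = $677,959.52.
Lowest total cost among the candidates is at Q = 610.0.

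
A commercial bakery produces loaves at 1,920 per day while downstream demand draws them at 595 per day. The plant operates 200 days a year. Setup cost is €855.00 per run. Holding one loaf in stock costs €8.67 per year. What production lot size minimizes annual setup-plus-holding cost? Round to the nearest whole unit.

Annual demand D = 595 × 200 = 119,000.
Production build-up factor (1 − d/p) = 1 − 595/1,920 = 0.6901.
Q* = √(2DS / (H(1 − d/p))) = √(2 × 119,000 × 855 / (8.67 × 0.6901)).
= √(203,490,000 / 5.9832) ≈ 5831.827.

Q* ≈ 5,832 loaves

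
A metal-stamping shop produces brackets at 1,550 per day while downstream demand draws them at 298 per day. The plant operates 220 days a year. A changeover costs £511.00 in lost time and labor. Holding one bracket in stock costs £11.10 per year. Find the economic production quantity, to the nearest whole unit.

Annual demand D = 298 × 220 = 65,560.
Production build-up factor (1 − d/p) = 1 − 298/1,550 = 0.8077.
Q* = √(2DS / (H(1 − d/p))) = √(2 × 65,560 × 511 / (11.1 × 0.8077)).
= √(67,002,320 / 8.9659) ≈ 2733.676.

Q* ≈ 2,734 brackets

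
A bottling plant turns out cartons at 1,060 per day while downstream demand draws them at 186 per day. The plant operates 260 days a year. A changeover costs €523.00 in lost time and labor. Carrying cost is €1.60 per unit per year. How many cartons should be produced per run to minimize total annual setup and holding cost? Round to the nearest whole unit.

Q* ≈ 6,192 cartons

Annual demand D = 186 × 260 = 48,360.
Production build-up factor (1 − d/p) = 1 − 186/1,060 = 0.8245.
Q* = √(2DS / (H(1 − d/p))) = √(2 × 48,360 × 523 / (1.6 × 0.8245)).
= √(50,584,560 / 1.3192) ≈ 6192.218.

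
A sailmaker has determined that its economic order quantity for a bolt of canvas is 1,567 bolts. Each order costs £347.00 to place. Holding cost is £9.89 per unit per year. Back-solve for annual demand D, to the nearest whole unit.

Squaring Q* = √(2DS/H) gives Q*² = 2DS/H.
From Q* = √(2DS/H): D = Q*²H / (2S) = 1,567² × 9.89 / (2 × 347) = 34992.487.

D ≈ 34,992 bolts per year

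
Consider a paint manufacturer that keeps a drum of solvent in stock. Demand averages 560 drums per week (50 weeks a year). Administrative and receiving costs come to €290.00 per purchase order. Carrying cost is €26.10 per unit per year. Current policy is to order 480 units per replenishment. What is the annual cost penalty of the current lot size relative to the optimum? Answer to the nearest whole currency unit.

Extra cost ≈ €2,593 per year

Annual demand D = 560 × 50 = 28,000.
EOQ = √(2DS/H) = √(2 × 28,000 × 290 / 26.1) ≈ 788.81.
Cost at Q* = (D/Q*)S + (Q*/2)H = √(2DSH) ≈ €20,587.96.
Cost at Q = 480: (28,000/480)×290 + (480/2)×26.1 = €16,916.67 + €6,264.00 = €23,180.67.
Excess = €23,180.67 − €20,587.96 = €2,592.71.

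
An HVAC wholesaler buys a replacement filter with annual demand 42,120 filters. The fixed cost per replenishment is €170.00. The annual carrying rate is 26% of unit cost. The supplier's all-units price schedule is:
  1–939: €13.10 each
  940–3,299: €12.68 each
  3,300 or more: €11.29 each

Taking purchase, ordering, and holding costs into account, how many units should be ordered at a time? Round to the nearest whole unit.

Holding cost per unit per year at price C is H = 0.26·C.
Candidates are each tier's EOQ (if it falls in that tier) and each price-break quantity.
Tier 1 (€13.10): EOQ = 2050.5 exceeds tier's upper bound 939, so this tier is dominated.
EOQ at €12.68 = 2084.2 (feasible in tier 2): TC = 42,120×€12.68 + (42,120/2084.2)×170 + (2084.2/2)×0.26×€12.68 = €540,952.76.
EOQ at €11.29 = 2208.8 < 3300, so use break Q=3300: TC = 42,120×€11.29 + (42,120/3300.0)×170 + (3300.0/2)×0.26×€11.29 = €482,548.03.
Lowest total cost is €482,548.03 at Q = 3300.0.

Q* ≈ 3,300 filters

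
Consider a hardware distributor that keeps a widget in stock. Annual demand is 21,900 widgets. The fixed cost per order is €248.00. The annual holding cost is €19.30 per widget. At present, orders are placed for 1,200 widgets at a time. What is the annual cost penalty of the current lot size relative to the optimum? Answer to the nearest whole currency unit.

EOQ = √(2DS/H) = √(2 × 21,900 × 248 / 19.3) ≈ 750.21.
Cost at Q* = (D/Q*)S + (Q*/2)H = √(2DSH) ≈ €14,479.10.
Cost at Q = 1,200: (21,900/1,200)×248 + (1,200/2)×19.3 = €4,526.00 + €11,580.00 = €16,106.00.
Excess = €16,106.00 − €14,479.10 = €1,626.90.

Extra cost ≈ €1,627 per year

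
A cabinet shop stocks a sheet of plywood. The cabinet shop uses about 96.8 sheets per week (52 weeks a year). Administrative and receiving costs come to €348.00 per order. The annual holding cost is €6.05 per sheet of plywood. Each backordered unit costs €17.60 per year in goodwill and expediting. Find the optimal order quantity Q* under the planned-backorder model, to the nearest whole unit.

Annual demand D = 96.8 × 52 = 5,033.6.
With planned backorders, Q* = √(2DS/H) · √((H+B)/B).
√(2DS/H) = √(2 × 5,033.6 × 348 / 6.05) = 760.968.
√((H+B)/B) = √((6.05+17.6)/17.6) = 1.1592.
Q* ≈ 882.116.

Q* ≈ 882 sheets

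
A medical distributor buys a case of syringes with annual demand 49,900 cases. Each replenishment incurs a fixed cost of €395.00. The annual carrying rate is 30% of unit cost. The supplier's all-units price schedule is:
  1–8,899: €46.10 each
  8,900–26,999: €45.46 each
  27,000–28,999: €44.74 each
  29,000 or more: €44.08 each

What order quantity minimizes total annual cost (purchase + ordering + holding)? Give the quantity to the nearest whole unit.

Holding cost per unit per year at price C is H = 0.30·C.
Candidates are each tier's EOQ (if it falls in that tier) and each price-break quantity.
EOQ at €46.10 = 1688.3 (feasible in tier 1): TC = 49,900×€46.10 + (49,900/1688.3)×395 + (1688.3/2)×0.30×€46.10 = €2,323,739.36.
EOQ at €45.46 = 1700.2 < 8900, so use break Q=8900: TC = 49,900×€45.46 + (49,900/8900.0)×395 + (8900.0/2)×0.30×€45.46 = €2,331,357.76.
EOQ at €44.74 = 1713.8 < 27000, so use break Q=27000: TC = 49,900×€44.74 + (49,900/27000.0)×395 + (27000.0/2)×0.30×€44.74 = €2,414,453.02.
EOQ at €44.08 = 1726.6 < 29000, so use break Q=29000: TC = 49,900×€44.08 + (49,900/29000.0)×395 + (29000.0/2)×0.30×€44.08 = €2,392,019.67.
Lowest total cost is €2,323,739.36 at Q = 1688.3.

Q* ≈ 1,688 cases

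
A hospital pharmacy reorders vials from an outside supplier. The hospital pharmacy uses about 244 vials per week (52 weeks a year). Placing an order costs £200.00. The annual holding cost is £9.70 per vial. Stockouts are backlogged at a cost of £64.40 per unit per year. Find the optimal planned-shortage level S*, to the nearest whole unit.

Annual demand D = 244 × 52 = 12,688.
With planned backorders, Q* = √(2DS/H) · √((H+B)/B).
√(2DS/H) = √(2 × 12,688 × 200 / 9.7) = 723.337.
√((H+B)/B) = √((9.7+64.4)/64.4) = 1.0727.
Q* ≈ 775.902.
S* = Q* · H/(H+B) = 775.902 × 9.7/74.1 ≈ 101.569.

S* ≈ 102 vials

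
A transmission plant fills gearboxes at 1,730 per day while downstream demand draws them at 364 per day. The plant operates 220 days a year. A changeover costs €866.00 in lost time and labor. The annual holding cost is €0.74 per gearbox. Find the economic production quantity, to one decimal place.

Annual demand D = 364 × 220 = 80,080.
Production build-up factor (1 − d/p) = 1 − 364/1,730 = 0.7896.
Q* = √(2DS / (H(1 − d/p))) = √(2 × 80,080 × 866 / (0.74 × 0.7896)).
= √(138,698,560 / 0.5843) ≈ 15406.991.

Q* ≈ 15,407.0 gearboxes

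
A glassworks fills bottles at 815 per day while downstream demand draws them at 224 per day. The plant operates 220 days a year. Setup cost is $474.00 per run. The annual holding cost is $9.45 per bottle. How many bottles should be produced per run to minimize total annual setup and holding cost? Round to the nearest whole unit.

Q* ≈ 2,611 bottles

Annual demand D = 224 × 220 = 49,280.
Production build-up factor (1 − d/p) = 1 − 224/815 = 0.7252.
Q* = √(2DS / (H(1 − d/p))) = √(2 × 49,280 × 474 / (9.45 × 0.7252)).
= √(46,717,440 / 6.8527) ≈ 2611.011.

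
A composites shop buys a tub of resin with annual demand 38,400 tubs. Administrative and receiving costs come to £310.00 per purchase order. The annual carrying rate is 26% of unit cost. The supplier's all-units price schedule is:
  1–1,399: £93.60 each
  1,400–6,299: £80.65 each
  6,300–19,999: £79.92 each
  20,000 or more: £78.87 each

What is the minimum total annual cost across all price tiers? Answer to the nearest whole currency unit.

Holding cost per unit per year at price C is H = 0.26·C.
Evaluate total cost at each tier's feasible EOQ or, if the EOQ is below the tier, at the tier's minimum quantity.
EOQ at £93.60 = 989.1 (feasible in tier 1): TC = 38,400×£93.60 + (38,400/989.1)×310 + (989.1/2)×0.26×£93.60 = £3,618,310.55.
EOQ at £80.65 = 1065.5 < 1400, so use break Q=1400: TC = 38,400×£80.65 + (38,400/1400.0)×310 + (1400.0/2)×0.26×£80.65 = £3,120,141.16.
EOQ at £79.92 = 1070.4 < 6300, so use break Q=6300: TC = 38,400×£79.92 + (38,400/6300.0)×310 + (6300.0/2)×0.26×£79.92 = £3,136,272.00.
EOQ at £78.87 = 1077.5 < 20000, so use break Q=20000: TC = 38,400×£78.87 + (38,400/20000.0)×310 + (20000.0/2)×0.26×£78.87 = £3,234,265.20.
Lowest total cost among the candidates is at Q = 1400.0.

TC* ≈ £3,120,141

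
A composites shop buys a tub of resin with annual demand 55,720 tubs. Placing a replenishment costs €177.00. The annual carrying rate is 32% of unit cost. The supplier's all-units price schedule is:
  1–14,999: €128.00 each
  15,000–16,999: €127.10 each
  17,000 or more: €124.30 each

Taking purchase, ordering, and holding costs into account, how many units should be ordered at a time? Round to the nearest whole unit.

Holding cost per unit per year at price C is H = 0.32·C.
For each price level, check whether its EOQ is feasible; otherwise the best quantity at that price is the breakpoint.
EOQ at €128.00 = 693.9 (feasible in tier 1): TC = 55,720×€128.00 + (55,720/693.9)×177 + (693.9/2)×0.32×€128.00 = €7,160,584.13.
EOQ at €127.10 = 696.4 < 15000, so use break Q=15000: TC = 55,720×€127.10 + (55,720/15000.0)×177 + (15000.0/2)×0.32×€127.10 = €7,387,709.50.
EOQ at €124.30 = 704.2 < 17000, so use break Q=17000: TC = 55,720×€124.30 + (55,720/17000.0)×177 + (17000.0/2)×0.32×€124.30 = €7,264,672.14.
Lowest total cost is €7,160,584.13 at Q = 693.9.

Q* ≈ 694 tubs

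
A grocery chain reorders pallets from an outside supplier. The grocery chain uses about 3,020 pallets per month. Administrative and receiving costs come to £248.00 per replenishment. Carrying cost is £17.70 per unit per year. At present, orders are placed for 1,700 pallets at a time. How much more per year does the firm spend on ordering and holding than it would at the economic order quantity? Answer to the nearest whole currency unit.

Annual demand D = 3,020 × 12 = 36,240.
EOQ = √(2DS/H) = √(2 × 36,240 × 248 / 17.7) ≈ 1007.74.
Cost at Q* = (D/Q*)S + (Q*/2)H = √(2DSH) ≈ £17,836.99.
Cost at Q = 1,700: (36,240/1,700)×248 + (1,700/2)×17.7 = £5,286.78 + £15,045.00 = £20,331.78.
Excess = £20,331.78 − £17,836.99 = £2,494.79.

Extra cost ≈ £2,495 per year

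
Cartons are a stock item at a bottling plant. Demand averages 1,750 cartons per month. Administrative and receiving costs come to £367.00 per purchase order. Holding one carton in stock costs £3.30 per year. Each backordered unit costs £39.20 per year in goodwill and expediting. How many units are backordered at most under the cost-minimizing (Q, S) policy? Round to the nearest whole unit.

Annual demand D = 1,750 × 12 = 21,000.
With planned backorders, Q* = √(2DS/H) · √((H+B)/B).
√(2DS/H) = √(2 × 21,000 × 367 / 3.3) = 2161.229.
√((H+B)/B) = √((3.3+39.2)/39.2) = 1.0412.
Q* ≈ 2250.361.
S* = Q* · H/(H+B) = 2250.361 × 3.3/42.5 ≈ 174.734.

S* ≈ 175 cartons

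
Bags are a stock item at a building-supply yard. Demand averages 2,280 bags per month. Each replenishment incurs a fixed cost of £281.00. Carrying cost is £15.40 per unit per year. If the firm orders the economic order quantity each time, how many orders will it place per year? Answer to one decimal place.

Annual demand D = 2,280 × 12 = 27,360.
EOQ = √(2DS/H) = √(2 × 27,360 × 281 / 15.4) ≈ 999.23.
Orders per year = D / Q* = 27,360 / 999.23 ≈ 27.381.

N ≈ 27.4 orders per year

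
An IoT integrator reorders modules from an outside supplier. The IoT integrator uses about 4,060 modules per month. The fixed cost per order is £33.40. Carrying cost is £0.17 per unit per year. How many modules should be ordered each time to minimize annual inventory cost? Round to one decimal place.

Q* ≈ 4,375.4 modules

Annual demand D = 4,060 × 12 = 48,720.
EOQ = √(2DS / H) = √(2 × 48,720 × 33.4 / 0.17).
= √(3,254,496 / 0.17) = √19,144,094.1176 ≈ 4375.396.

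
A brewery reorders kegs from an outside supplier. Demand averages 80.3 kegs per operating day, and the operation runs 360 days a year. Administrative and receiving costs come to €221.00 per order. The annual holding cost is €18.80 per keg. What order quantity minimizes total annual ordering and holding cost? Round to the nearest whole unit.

Annual demand D = 80.3 × 360 = 28,908.
EOQ = √(2DS / H) = √(2 × 28,908 × 221 / 18.8).
= √(12,777,336 / 18.8) = √679,645.5319 ≈ 824.406.

Q* ≈ 824 kegs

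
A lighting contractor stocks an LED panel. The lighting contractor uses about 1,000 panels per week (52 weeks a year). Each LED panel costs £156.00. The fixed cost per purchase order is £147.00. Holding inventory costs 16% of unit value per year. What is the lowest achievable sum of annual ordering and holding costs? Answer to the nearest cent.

TC* ≈ £19,534.29

Annual demand D = 1,000 × 52 = 52,000.
Holding cost H = 0.16 × £156.00 = £24.9600 per unit per year.
EOQ = √(2DS/H) = √(2 × 52,000 × 147 / 24.96) ≈ 782.62.
At Q*, ordering cost (D/Q*)S equals holding cost (Q*/2)H, each = √(DSH/2).
Minimum total = √(2DSH) = √(2 × 52,000 × 147 × 24.96) ≈ 19534.290.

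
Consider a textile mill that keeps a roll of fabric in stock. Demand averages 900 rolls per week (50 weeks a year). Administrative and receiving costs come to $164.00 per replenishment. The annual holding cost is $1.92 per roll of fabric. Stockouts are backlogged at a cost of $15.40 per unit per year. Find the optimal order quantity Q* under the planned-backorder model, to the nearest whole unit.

Annual demand D = 900 × 50 = 45,000.
With planned backorders, Q* = √(2DS/H) · √((H+B)/B).
√(2DS/H) = √(2 × 45,000 × 164 / 1.92) = 2772.634.
√((H+B)/B) = √((1.92+15.4)/15.4) = 1.0605.
Q* ≈ 2940.398.

Q* ≈ 2,940 rolls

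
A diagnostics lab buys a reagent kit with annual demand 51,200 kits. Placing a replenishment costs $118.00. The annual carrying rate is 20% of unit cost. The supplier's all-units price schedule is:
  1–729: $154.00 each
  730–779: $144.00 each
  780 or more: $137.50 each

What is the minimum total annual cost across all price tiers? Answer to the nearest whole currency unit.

Holding cost per unit per year at price C is H = 0.20·C.
For each price level, check whether its EOQ is feasible; otherwise the best quantity at that price is the breakpoint.
EOQ at $154.00 = 626.3 (feasible in tier 1): TC = 51,200×$154.00 + (51,200/626.3)×118 + (626.3/2)×0.20×$154.00 = $7,904,091.52.
EOQ at $144.00 = 647.7 < 730, so use break Q=730: TC = 51,200×$144.00 + (51,200/730.0)×118 + (730.0/2)×0.20×$144.00 = $7,391,588.16.
EOQ at $137.50 = 662.9 < 780, so use break Q=780: TC = 51,200×$137.50 + (51,200/780.0)×118 + (780.0/2)×0.20×$137.50 = $7,058,470.64.
Lowest total cost among the candidates is at Q = 780.0.

TC* ≈ $7,058,471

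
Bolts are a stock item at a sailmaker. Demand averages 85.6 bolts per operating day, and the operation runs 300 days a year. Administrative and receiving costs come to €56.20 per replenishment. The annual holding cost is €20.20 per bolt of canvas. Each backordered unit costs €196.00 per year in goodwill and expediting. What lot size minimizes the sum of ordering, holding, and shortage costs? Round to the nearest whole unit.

Q* ≈ 397 bolts

Annual demand D = 85.6 × 300 = 25,680.
With planned backorders, Q* = √(2DS/H) · √((H+B)/B).
√(2DS/H) = √(2 × 25,680 × 56.2 / 20.2) = 378.011.
√((H+B)/B) = √((20.2+196)/196) = 1.0503.
Q* ≈ 397.013.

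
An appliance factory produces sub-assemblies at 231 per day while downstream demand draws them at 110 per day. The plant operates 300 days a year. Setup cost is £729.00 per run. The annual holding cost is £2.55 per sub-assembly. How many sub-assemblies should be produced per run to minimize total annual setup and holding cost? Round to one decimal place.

Q* ≈ 6,001.8 sub-assemblies

Annual demand D = 110 × 300 = 33,000.
Production build-up factor (1 − d/p) = 1 − 110/231 = 0.5238.
Q* = √(2DS / (H(1 − d/p))) = √(2 × 33,000 × 729 / (2.55 × 0.5238)).
= √(48,114,000 / 1.3357) ≈ 6001.764.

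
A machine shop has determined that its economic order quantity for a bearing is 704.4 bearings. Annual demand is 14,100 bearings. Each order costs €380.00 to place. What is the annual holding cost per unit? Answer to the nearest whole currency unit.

H ≈ €22

Invert the EOQ relation Q*² = 2DS/H.
From Q* = √(2DS/H): H = 2DS / Q*² = 2 × 14,100 × 380 / 704.4² = 21.5970.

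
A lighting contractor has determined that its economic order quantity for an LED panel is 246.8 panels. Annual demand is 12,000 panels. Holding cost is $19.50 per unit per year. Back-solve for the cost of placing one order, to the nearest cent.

S ≈ $49.49

Invert the EOQ relation Q*² = 2DS/H.
From Q* = √(2DS/H): S = Q*²H / (2D) = 246.8² × 19.5 / (2 × 12,000) = 49.4896.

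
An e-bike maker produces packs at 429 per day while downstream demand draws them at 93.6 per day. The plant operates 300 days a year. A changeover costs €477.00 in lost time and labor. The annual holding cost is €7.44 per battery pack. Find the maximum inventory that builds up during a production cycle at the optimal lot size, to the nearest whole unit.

I_max ≈ 1,678 packs

Annual demand D = 93.6 × 300 = 28,080.
Production build-up factor (1 − d/p) = 1 − 93.6/429 = 0.7818.
Q* = √(2DS / (H(1 − d/p))) = √(2 × 28,080 × 477 / (7.44 × 0.7818)).
= √(26,788,320 / 5.8167) ≈ 2146.018.
Maximum inventory = Q*(1 − d/p) = 2146.018 × 0.7818 ≈ 1677.796.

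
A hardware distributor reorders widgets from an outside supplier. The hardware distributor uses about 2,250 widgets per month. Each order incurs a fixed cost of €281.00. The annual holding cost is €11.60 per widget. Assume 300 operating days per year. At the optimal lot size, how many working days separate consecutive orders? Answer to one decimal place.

Annual demand D = 2,250 × 12 = 27,000.
Q* = √(2DS/H) = √(2 × 27,000 × 281 / 11.6) ≈ 1143.72.
Cycle time = Q*/D × 300 = 1143.72 / 27,000 × 300 ≈ 12.708 days.

T ≈ 12.7 days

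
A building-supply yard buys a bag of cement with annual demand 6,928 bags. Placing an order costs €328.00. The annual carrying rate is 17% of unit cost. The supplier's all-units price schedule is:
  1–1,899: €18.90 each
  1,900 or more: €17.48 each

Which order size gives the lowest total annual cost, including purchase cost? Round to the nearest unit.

Q* ≈ 1,900 bags

Holding cost per unit per year at price C is H = 0.17·C.
For each price level, check whether its EOQ is feasible; otherwise the best quantity at that price is the breakpoint.
EOQ at €18.90 = 1189.3 (feasible in tier 1): TC = 6,928×€18.90 + (6,928/1189.3)×328 + (1189.3/2)×0.17×€18.90 = €134,760.50.
EOQ at €17.48 = 1236.7 < 1900, so use break Q=1900: TC = 6,928×€17.48 + (6,928/1900.0)×328 + (1900.0/2)×0.17×€17.48 = €125,120.45.
Lowest total cost is €125,120.45 at Q = 1900.0.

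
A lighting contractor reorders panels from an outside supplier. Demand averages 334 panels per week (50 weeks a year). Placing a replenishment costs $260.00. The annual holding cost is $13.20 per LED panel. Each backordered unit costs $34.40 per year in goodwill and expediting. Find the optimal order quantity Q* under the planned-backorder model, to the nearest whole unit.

Annual demand D = 334 × 50 = 16,700.
With planned backorders, Q* = √(2DS/H) · √((H+B)/B).
√(2DS/H) = √(2 × 16,700 × 260 / 13.2) = 811.097.
√((H+B)/B) = √((13.2+34.4)/34.4) = 1.1763.
Q* ≈ 954.107.

Q* ≈ 954 panels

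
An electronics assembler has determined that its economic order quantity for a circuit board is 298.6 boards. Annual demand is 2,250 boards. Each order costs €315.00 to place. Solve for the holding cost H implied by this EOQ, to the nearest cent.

Squaring Q* = √(2DS/H) gives Q*² = 2DS/H.
From Q* = √(2DS/H): H = 2DS / Q*² = 2 × 2,250 × 315 / 298.6² = 15.8980.

H ≈ €15.90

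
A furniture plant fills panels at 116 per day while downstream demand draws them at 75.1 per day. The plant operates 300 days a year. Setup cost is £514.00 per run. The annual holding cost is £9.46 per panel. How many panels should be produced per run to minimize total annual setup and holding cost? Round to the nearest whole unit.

Annual demand D = 75.1 × 300 = 22,530.
Production build-up factor (1 − d/p) = 1 − 75.1/116 = 0.3526.
Q* = √(2DS / (H(1 − d/p))) = √(2 × 22,530 × 514 / (9.46 × 0.3526)).
= √(23,160,840 / 3.3355) ≈ 2635.111.

Q* ≈ 2,635 panels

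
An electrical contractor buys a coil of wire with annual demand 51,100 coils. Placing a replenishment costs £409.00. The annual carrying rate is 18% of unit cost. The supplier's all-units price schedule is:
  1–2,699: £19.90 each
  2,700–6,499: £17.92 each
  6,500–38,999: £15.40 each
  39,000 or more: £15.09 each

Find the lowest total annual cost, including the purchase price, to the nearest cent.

TC* ≈ £799,164.37

Holding cost per unit per year at price C is H = 0.18·C.
For each price level, check whether its EOQ is feasible; otherwise the best quantity at that price is the breakpoint.
Tier 1 (£19.90): EOQ = 3416.1 exceeds tier's upper bound 2699, so this tier is dominated.
EOQ at £17.92 = 3599.8 (feasible in tier 2): TC = 51,100×£17.92 + (51,100/3599.8)×409 + (3599.8/2)×0.18×£17.92 = £927,323.61.
EOQ at £15.40 = 3883.2 < 6500, so use break Q=6500: TC = 51,100×£15.40 + (51,100/6500.0)×409 + (6500.0/2)×0.18×£15.40 = £799,164.37.
EOQ at £15.09 = 3922.9 < 39000, so use break Q=39000: TC = 51,100×£15.09 + (51,100/39000.0)×409 + (39000.0/2)×0.18×£15.09 = £824,600.79.
Lowest total cost among the candidates is at Q = 6500.0.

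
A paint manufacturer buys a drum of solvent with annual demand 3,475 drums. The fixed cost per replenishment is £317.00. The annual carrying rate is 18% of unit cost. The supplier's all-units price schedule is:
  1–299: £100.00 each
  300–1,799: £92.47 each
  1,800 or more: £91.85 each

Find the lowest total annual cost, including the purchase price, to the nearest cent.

TC* ≈ £327,388.87

Holding cost per unit per year at price C is H = 0.18·C.
Evaluate total cost at each tier's feasible EOQ or, if the EOQ is below the tier, at the tier's minimum quantity.
Tier 1 (£100.00): EOQ = 349.9 exceeds tier's upper bound 299, so this tier is dominated.
EOQ at £92.47 = 363.8 (feasible in tier 2): TC = 3,475×£92.47 + (3,475/363.8)×317 + (363.8/2)×0.18×£92.47 = £327,388.87.
EOQ at £91.85 = 365.0 < 1800, so use break Q=1800: TC = 3,475×£91.85 + (3,475/1800.0)×317 + (1800.0/2)×0.18×£91.85 = £334,670.44.
Lowest total cost among the candidates is at Q = 363.8.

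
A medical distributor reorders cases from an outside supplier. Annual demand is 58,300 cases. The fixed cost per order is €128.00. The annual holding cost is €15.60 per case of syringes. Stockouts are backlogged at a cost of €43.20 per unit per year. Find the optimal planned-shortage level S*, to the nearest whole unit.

With planned backorders, Q* = √(2DS/H) · √((H+B)/B).
√(2DS/H) = √(2 × 58,300 × 128 / 15.6) = 978.120.
√((H+B)/B) = √((15.6+43.2)/43.2) = 1.1667.
Q* ≈ 1141.140.
S* = Q* · H/(H+B) = 1141.140 × 15.6/58.8 ≈ 302.751.

S* ≈ 303 cases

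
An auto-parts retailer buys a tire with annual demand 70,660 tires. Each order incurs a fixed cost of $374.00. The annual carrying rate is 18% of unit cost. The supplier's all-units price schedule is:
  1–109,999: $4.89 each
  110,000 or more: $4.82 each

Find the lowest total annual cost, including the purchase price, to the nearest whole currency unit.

Holding cost per unit per year at price C is H = 0.18·C.
Evaluate total cost at each tier's feasible EOQ or, if the EOQ is below the tier, at the tier's minimum quantity.
EOQ at $4.89 = 7749.0 (feasible in tier 1): TC = 70,660×$4.89 + (70,660/7749.0)×374 + (7749.0/2)×0.18×$4.89 = $352,348.09.
EOQ at $4.82 = 7805.1 < 110000, so use break Q=110000: TC = 70,660×$4.82 + (70,660/110000.0)×374 + (110000.0/2)×0.18×$4.82 = $388,539.44.
Lowest total cost among the candidates is at Q = 7749.0.

TC* ≈ $352,348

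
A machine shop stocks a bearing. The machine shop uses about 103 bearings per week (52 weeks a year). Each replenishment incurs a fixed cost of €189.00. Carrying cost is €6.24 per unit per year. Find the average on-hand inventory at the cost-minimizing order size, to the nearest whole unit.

Annual demand D = 103 × 52 = 5,356.
EOQ = √(2DS/H) = √(2 × 5,356 × 189 / 6.24) ≈ 569.61.
Average inventory = Q*/2 ≈ 569.61 / 2 = 284.803.

Average inventory ≈ 285 bearings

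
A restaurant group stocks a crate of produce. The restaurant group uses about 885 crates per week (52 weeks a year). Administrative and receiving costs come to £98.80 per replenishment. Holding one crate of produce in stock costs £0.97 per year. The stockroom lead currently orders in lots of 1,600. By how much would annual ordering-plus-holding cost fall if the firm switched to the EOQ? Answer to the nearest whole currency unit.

Annual demand D = 885 × 52 = 46,020.
EOQ = √(2DS/H) = √(2 × 46,020 × 98.8 / 0.97) ≈ 3061.83.
Cost at Q* = (D/Q*)S + (Q*/2)H = √(2DSH) ≈ £2,969.97.
Cost at Q = 1,600: (46,020/1,600)×98.8 + (1,600/2)×0.97 = £2,841.73 + £776.00 = £3,617.73.
Excess = £3,617.73 − £2,969.97 = £647.76.

Extra cost ≈ £648 per year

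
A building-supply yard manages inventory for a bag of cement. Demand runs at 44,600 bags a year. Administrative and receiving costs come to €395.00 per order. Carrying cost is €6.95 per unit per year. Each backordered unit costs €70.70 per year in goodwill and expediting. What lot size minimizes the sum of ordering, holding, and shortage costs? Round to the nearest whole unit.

With planned backorders, Q* = √(2DS/H) · √((H+B)/B).
√(2DS/H) = √(2 × 44,600 × 395 / 6.95) = 2251.586.
√((H+B)/B) = √((6.95+70.7)/70.7) = 1.0480.
Q* ≈ 2359.661.

Q* ≈ 2,360 bags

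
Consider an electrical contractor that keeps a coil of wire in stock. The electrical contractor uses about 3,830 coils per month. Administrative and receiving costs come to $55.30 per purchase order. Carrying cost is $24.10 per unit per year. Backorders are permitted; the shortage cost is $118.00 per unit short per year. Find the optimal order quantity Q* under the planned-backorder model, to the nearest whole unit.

Q* ≈ 504 coils

Annual demand D = 3,830 × 12 = 45,960.
With planned backorders, Q* = √(2DS/H) · √((H+B)/B).
√(2DS/H) = √(2 × 45,960 × 55.3 / 24.1) = 459.260.
√((H+B)/B) = √((24.1+118)/118) = 1.0974.
Q* ≈ 503.982.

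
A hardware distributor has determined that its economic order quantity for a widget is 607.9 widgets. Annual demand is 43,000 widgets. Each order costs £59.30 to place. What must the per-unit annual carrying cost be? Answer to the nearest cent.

H ≈ £13.80

Invert the EOQ relation Q*² = 2DS/H.
From Q* = √(2DS/H): H = 2DS / Q*² = 2 × 43,000 × 59.3 / 607.9² = 13.8003.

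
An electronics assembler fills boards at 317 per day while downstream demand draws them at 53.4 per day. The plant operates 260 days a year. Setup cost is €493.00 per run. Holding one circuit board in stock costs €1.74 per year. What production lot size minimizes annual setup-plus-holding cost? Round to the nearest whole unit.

Q* ≈ 3,076 boards

Annual demand D = 53.4 × 260 = 13,884.
Production build-up factor (1 − d/p) = 1 − 53.4/317 = 0.8315.
Q* = √(2DS / (H(1 − d/p))) = √(2 × 13,884 × 493 / (1.74 × 0.8315)).
= √(13,689,624 / 1.4469) ≈ 3075.941.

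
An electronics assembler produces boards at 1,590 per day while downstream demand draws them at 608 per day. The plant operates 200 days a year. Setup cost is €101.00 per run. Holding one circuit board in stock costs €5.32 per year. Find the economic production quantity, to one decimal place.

Annual demand D = 608 × 200 = 121,600.
Production build-up factor (1 − d/p) = 1 − 608/1,590 = 0.6176.
Q* = √(2DS / (H(1 − d/p))) = √(2 × 121,600 × 101 / (5.32 × 0.6176)).
= √(24,563,200 / 3.2857) ≈ 2734.195.

Q* ≈ 2,734.2 boards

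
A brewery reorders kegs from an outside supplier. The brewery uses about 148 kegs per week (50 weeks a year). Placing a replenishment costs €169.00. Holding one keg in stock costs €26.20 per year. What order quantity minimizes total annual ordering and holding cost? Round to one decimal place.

Annual demand D = 148 × 50 = 7,400.
EOQ = √(2DS / H) = √(2 × 7,400 × 169 / 26.2).
= √(2,501,200 / 26.2) = √95,465.6489 ≈ 308.975.

Q* ≈ 309.0 kegs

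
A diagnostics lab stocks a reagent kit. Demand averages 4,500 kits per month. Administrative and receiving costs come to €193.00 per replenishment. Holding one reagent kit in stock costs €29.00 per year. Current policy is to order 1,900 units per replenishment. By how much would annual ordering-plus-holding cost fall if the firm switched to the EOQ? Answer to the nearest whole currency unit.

Extra cost ≈ €8,449 per year

Annual demand D = 4,500 × 12 = 54,000.
EOQ = √(2DS/H) = √(2 × 54,000 × 193 / 29) ≈ 847.80.
Cost at Q* = (D/Q*)S + (Q*/2)H = √(2DSH) ≈ €24,586.09.
Cost at Q = 1,900: (54,000/1,900)×193 + (1,900/2)×29 = €5,485.26 + €27,550.00 = €33,035.26.
Excess = €33,035.26 − €24,586.09 = €8,449.17.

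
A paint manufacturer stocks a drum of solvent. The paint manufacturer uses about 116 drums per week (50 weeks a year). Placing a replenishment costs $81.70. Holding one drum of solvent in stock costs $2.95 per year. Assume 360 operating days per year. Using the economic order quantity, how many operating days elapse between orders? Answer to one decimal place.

T ≈ 35.2 days

Annual demand D = 116 × 50 = 5,800.
The optimal lot size = √(2DS/H) = √(2 × 5,800 × 81.7 / 2.95) ≈ 566.80.
Cycle time = Q*/D × 360 = 566.80 / 5,800 × 360 ≈ 35.181 days.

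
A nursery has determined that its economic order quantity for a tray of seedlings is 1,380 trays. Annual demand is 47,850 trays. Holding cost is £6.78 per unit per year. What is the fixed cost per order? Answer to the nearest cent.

Squaring Q* = √(2DS/H) gives Q*² = 2DS/H.
From Q* = √(2DS/H): S = Q*²H / (2D) = 1,380² × 6.78 / (2 × 47,850) = 134.9199.

S ≈ £134.92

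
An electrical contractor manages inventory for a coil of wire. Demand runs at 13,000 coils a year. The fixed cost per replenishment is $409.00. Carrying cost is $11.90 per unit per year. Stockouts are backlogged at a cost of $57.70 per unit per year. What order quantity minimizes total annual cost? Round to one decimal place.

With planned backorders, Q* = √(2DS/H) · √((H+B)/B).
√(2DS/H) = √(2 × 13,000 × 409 / 11.9) = 945.311.
√((H+B)/B) = √((11.9+57.7)/57.7) = 1.0983.
Q* ≈ 1038.225.

Q* ≈ 1,038.2 coils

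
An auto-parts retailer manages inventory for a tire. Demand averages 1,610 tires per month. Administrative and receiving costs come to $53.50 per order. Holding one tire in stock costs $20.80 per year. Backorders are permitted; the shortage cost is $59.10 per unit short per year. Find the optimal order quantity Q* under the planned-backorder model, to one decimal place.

Q* ≈ 366.6 tires

Annual demand D = 1,610 × 12 = 19,320.
With planned backorders, Q* = √(2DS/H) · √((H+B)/B).
√(2DS/H) = √(2 × 19,320 × 53.5 / 20.8) = 315.256.
√((H+B)/B) = √((20.8+59.1)/59.1) = 1.1627.
Q* ≈ 366.559.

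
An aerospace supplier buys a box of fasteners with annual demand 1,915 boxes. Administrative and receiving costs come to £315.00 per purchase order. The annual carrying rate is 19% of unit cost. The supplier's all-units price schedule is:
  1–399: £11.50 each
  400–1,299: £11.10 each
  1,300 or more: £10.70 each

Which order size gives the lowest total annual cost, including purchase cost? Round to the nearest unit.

Holding cost per unit per year at price C is H = 0.19·C.
Candidates are each tier's EOQ (if it falls in that tier) and each price-break quantity.
Tier 1 (£11.50): EOQ = 743.1 exceeds tier's upper bound 399, so this tier is dominated.
EOQ at £11.10 = 756.3 (feasible in tier 2): TC = 1,915×£11.10 + (1,915/756.3)×315 + (756.3/2)×0.19×£11.10 = £22,851.62.
EOQ at £10.70 = 770.3 < 1300, so use break Q=1300: TC = 1,915×£10.70 + (1,915/1300.0)×315 + (1300.0/2)×0.19×£10.70 = £22,275.97.
Lowest total cost is £22,275.97 at Q = 1300.0.

Q* ≈ 1,300 boxes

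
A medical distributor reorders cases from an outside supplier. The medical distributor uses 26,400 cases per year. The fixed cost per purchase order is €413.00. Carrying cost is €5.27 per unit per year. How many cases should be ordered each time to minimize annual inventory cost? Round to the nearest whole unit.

EOQ = √(2DS / H) = √(2 × 26,400 × 413 / 5.27).
= √(21,806,400 / 5.27) = √4,137,836.8121 ≈ 2034.167.

Q* ≈ 2,034 cases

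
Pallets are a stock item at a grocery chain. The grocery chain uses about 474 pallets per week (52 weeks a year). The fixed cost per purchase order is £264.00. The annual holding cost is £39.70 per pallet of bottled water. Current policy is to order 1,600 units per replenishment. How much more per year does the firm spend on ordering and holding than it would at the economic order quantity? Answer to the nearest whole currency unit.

Extra cost ≈ £13,097 per year

Annual demand D = 474 × 52 = 24,648.
EOQ = √(2DS/H) = √(2 × 24,648 × 264 / 39.7) ≈ 572.55.
Cost at Q* = (D/Q*)S + (Q*/2)H = √(2DSH) ≈ £22,730.19.
Cost at Q = 1,600: (24,648/1,600)×264 + (1,600/2)×39.7 = £4,066.92 + £31,760.00 = £35,826.92.
Excess = £35,826.92 − £22,730.19 = £13,096.73.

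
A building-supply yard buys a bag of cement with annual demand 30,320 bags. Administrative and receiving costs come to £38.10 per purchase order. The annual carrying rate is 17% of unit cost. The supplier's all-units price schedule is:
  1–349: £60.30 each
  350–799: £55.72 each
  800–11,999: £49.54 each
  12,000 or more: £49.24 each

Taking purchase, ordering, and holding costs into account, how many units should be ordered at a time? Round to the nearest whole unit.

Holding cost per unit per year at price C is H = 0.17·C.
Candidates are each tier's EOQ (if it falls in that tier) and each price-break quantity.
Tier 1 (£60.30): EOQ = 474.7 exceeds tier's upper bound 349, so this tier is dominated.
EOQ at £55.72 = 493.9 (feasible in tier 2): TC = 30,320×£55.72 + (30,320/493.9)×38.1 + (493.9/2)×0.17×£55.72 = £1,694,108.53.
EOQ at £49.54 = 523.8 < 800, so use break Q=800: TC = 30,320×£49.54 + (30,320/800.0)×38.1 + (800.0/2)×0.17×£49.54 = £1,506,865.51.
EOQ at £49.24 = 525.4 < 12000, so use break Q=12000: TC = 30,320×£49.24 + (30,320/12000.0)×38.1 + (12000.0/2)×0.17×£49.24 = £1,543,277.87.
Lowest total cost is £1,506,865.51 at Q = 800.0.

Q* ≈ 800 bags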